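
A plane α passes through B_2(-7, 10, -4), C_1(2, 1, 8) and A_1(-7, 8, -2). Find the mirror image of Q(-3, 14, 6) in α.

B_2C_1 = (9, -9, 12), B_2A_1 = (0, -2, 2); a normal to α is B_2C_1 × B_2A_1 = (6, -18, -18).
Using B_2: α has equation 6x - 18y - 18z = -150.
λ = (n·Q − d)/|n|² = (-378 − (-150))/684 = -1/3.
Reflection = Q − 2λn = (-3, 14, 6) − (-2/3)·(6, -18, -18) = (1, 2, -6).

(1, 2, -6)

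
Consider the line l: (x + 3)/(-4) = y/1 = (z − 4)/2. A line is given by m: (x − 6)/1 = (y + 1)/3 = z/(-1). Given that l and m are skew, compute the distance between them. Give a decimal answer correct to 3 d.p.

l has direction (-4, 1, 2) through (-3, 0, 4).
m has direction (1, 3, -1) through (6, -1, 0).
Common perpendicular direction n = (-4, 1, 2) × (1, 3, -1) = (-7, -2, -13).
With w = (6, -1, 0) − (-3, 0, 4) = (9, -1, -4), w · n = -9.
Distance = |w · n| / |n| = |-9| / √222 ≈ 0.604.

0.604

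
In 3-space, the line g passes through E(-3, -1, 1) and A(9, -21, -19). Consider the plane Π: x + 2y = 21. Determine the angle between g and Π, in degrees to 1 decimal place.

24.1

A direction vector for g is A − E = (12, -20, -20).
sin θ = |n·v| / (|n||v|) = |-28| / (√5 · √944) = 0.40756.
θ ≈ 24.1°.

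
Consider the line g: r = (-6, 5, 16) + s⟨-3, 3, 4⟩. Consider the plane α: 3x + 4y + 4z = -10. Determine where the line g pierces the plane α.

Substitute r = (-6, 5, 16) + t(-3, 3, 4) into the plane: 66 + 19t = -10, so t = -4.
Intersection: (-6, 5, 16) + (-4)·(-3, 3, 4) = (6, -7, 0).

(6, -7, 0)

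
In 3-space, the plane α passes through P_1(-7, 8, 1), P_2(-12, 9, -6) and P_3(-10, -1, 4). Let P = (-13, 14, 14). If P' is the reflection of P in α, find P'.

(7, 2, -2)

P_1P_2 = (-5, 1, -7), P_1P_3 = (-3, -9, 3); a normal to α is P_1P_2 × P_1P_3 = (-60, 36, 48).
Using P_1: α has equation -60x + 36y + 48z = 756.
λ = (n·P − d)/|n|² = (1956 − 756)/7200 = 1/6.
Reflection = P − 2λn = (-13, 14, 14) − (1/3)·(-60, 36, 48) = (7, 2, -2).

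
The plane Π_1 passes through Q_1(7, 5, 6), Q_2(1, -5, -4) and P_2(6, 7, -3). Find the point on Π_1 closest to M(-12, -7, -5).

Q_1Q_2 = (-6, -10, -10), Q_1P_2 = (-1, 2, -9); a normal to Π_1 is Q_1Q_2 × Q_1P_2 = (110, -44, -22).
Using Q_1: Π_1 has equation 110x - 44y - 22z = 418.
Foot = M − λn with λ = (n·M − d)/|n|² = (-902 − 418)/14520 = -1/11.
Foot = (-12, -7, -5) − (-1/11)·(110, -44, -22) = (-2, -11, -7).

(-2, -11, -7)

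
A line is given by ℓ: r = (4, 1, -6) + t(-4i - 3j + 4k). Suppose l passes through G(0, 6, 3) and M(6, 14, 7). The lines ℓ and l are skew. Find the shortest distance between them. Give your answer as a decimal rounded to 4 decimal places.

4.0923

A direction vector for l is M − G = (6, 8, 4).
Common perpendicular direction n = (-4, -3, 4) × (6, 8, 4) = (-44, 40, -14).
With w = (0, 6, 3) − (4, 1, -6) = (-4, 5, 9), w · n = 250.
Distance = |w · n| / |n| = |250| / √3732 ≈ 4.0923.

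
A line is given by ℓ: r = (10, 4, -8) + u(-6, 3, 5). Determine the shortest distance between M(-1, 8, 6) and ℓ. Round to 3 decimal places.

Taking (10, 4, -8) on ℓ with direction v = (-6, 3, 5): w = M − (10, 4, -8) = (-11, 4, 14), and w × v = (-22, -29, -9).
Distance = |w × v| / |v| = √1406 / √70 ≈ 4.482.

4.482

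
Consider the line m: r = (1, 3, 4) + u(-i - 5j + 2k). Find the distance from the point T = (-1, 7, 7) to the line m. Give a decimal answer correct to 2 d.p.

Taking (1, 3, 4) on m with direction v = (-1, -5, 2): w = T − (1, 3, 4) = (-2, 4, 3), and w × v = (23, 1, 14).
Distance = |w × v| / |v| = √726 / √30 ≈ 4.92.

4.92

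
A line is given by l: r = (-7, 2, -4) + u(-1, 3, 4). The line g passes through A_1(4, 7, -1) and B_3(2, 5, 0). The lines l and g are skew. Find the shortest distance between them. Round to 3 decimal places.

7.191

A direction vector for g is B_3 − A_1 = (-2, -2, 1).
Common perpendicular direction n = (-1, 3, 4) × (-2, -2, 1) = (11, -7, 8).
With w = (4, 7, -1) − (-7, 2, -4) = (11, 5, 3), w · n = 110.
Distance = |w · n| / |n| = |110| / √234 ≈ 7.191.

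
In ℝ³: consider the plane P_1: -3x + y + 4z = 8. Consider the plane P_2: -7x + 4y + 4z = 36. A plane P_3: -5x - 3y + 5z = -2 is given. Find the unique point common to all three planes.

(-4, 4, -2)

Solving the 3×3 linear system -3x + y + 4z = 8, -7x + 4y + 4z = 36, -5x - 3y + 5z = -2 (e.g. by elimination or Cramer's rule, determinant = 83) gives (-4, 4, -2).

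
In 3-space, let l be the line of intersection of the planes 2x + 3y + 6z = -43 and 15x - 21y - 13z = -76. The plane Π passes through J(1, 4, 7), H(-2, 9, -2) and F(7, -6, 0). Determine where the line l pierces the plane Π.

(-2, 9, -11)

Direction of l: (2, 3, 6) × (15, -21, -13) = (87, 116, -87).
A point on l: solving the two plane equations with x = -14 gives (-14, -7, 1).
JH = (-3, 5, -9), JF = (6, -10, -7); a normal to Π is JH × JF = (-125, -75, 0).
Using J: Π has equation -125x - 75y = -425.
Substitute r = (-14, -7, 1) + t(87, 116, -87) into the plane: 2275 + (-19575)t = -425, so t = 4/29.
Intersection: (-14, -7, 1) + (4/29)·(87, 116, -87) = (-2, 9, -11).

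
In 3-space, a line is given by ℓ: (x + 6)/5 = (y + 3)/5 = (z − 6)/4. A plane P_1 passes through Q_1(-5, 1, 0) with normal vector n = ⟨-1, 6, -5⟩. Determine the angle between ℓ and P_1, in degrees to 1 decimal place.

ℓ has direction (5, 5, 4) through (-6, -3, 6).
P_1: n·r = n·Q_1 gives -x + 6y - 5z = 11.
sin θ = |n·v| / (|n||v|) = |5| / (√62 · √66) = 0.07816.
θ ≈ 4.5°.

4.5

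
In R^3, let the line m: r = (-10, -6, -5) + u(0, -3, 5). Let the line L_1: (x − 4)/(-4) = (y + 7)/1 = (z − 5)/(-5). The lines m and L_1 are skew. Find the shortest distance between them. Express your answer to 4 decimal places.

L_1 has direction (-4, 1, -5) through (4, -7, 5).
Common perpendicular direction n = (0, -3, 5) × (-4, 1, -5) = (10, -20, -12).
With w = (4, -7, 5) − (-10, -6, -5) = (14, -1, 10), w · n = 40.
Distance = |w · n| / |n| = |40| / √644 ≈ 1.5762.

1.5762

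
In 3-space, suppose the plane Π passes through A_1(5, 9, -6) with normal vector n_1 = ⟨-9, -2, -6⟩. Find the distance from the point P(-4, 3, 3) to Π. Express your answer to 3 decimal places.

3.545

Π: n_1·r = n_1·A_1 gives -9x - 2y - 6z = -27.
n·P − d = (-9)·(-4) + (-2)·(3) + (-6)·(3) − (-27) = 39; |n| = √121.
Distance = |39| / √121 = 39/√121 ≈ 3.545.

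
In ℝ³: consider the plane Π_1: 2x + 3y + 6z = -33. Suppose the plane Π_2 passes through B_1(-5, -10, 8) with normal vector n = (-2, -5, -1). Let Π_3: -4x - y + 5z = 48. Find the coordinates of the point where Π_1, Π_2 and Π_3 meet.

Π_2: n·r = n·B_1 gives -2x - 5y - z = 52.
Solving the 3×3 linear system 2x + 3y + 6z = -33, -2x - 5y - z = 52, -4x - y + 5z = 48 (e.g. by elimination or Cramer's rule, determinant = -118) gives (-9, -7, 1).

(-9, -7, 1)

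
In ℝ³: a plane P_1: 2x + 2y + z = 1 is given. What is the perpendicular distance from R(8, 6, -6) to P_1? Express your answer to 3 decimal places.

7.000

n·R − d = (2)·(8) + (2)·(6) + (1)·(-6) − 1 = 21; |n| = √9.
Distance = |21| / √9 = 21/√9 ≈ 7.000.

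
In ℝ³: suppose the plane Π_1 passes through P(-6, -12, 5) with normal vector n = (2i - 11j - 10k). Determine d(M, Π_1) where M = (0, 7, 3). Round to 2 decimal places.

Π_1: n·r = n·P gives 2x - 11y - 10z = 70.
n·M − d = (2)·(0) + (-11)·(7) + (-10)·(3) − 70 = -177; |n| = √225.
Distance = |-177| / √225 = 177/√225 ≈ 11.80.

11.80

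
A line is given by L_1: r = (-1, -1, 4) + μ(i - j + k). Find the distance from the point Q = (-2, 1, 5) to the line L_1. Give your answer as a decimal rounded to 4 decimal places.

2.1602

Taking (-1, -1, 4) on L_1 with direction v = (1, -1, 1): w = Q − (-1, -1, 4) = (-1, 2, 1), and w × v = (3, 2, -1).
Distance = |w × v| / |v| = √14 / √3 ≈ 2.1602.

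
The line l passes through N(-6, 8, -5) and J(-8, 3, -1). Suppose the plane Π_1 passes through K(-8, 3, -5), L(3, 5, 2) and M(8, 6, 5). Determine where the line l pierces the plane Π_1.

A direction vector for l is J − N = (-2, -5, 4).
KL = (11, 2, 7), KM = (16, 3, 10); a normal to Π_1 is KL × KM = (-1, 2, 1).
Using K: Π_1 has equation -x + 2y + z = 9.
Substitute r = (-6, 8, -5) + t(-2, -5, 4) into the plane: 17 + (-4)t = 9, so t = 2.
Intersection: (-6, 8, -5) + 2·(-2, -5, 4) = (-10, -2, 3).

(-10, -2, 3)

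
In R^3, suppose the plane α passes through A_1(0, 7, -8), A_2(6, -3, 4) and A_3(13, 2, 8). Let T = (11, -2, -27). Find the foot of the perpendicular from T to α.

A_1A_2 = (6, -10, 12), A_1A_3 = (13, -5, 16); a normal to α is A_1A_2 × A_1A_3 = (-100, 60, 100).
Using A_1: α has equation -100x + 60y + 100z = -380.
Foot = T − λn with λ = (n·T − d)/|n|² = (-3920 − (-380))/23600 = -3/20.
Foot = (11, -2, -27) − (-3/20)·(-100, 60, 100) = (-4, 7, -12).

(-4, 7, -12)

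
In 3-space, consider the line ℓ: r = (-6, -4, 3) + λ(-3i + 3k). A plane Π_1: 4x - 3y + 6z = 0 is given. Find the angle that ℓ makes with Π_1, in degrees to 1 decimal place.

10.4

sin θ = |n·v| / (|n||v|) = |6| / (√61 · √18) = 0.18107.
θ ≈ 10.4°.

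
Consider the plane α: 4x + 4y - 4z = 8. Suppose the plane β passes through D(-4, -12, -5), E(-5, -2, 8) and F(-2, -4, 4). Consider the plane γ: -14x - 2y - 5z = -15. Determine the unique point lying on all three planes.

DE = (-1, 10, 13), DF = (2, 8, 9); a normal to β is DE × DF = (-14, 35, -28).
Using D: β has equation -14x + 35y - 28z = -224.
Solving the 3×3 linear system 4x + 4y - 4z = 8, -14x + 35y - 28z = -224, -14x - 2y - 5z = -15 (e.g. by elimination or Cramer's rule, determinant = -1708) gives (5, -10, -7).

(5, -10, -7)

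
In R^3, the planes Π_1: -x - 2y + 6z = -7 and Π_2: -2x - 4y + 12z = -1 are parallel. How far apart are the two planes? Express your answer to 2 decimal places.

1.02

Rescale Π_2 by 1/2: -x - 2y + 6z = -1/2. Then distance = |-7 − (-1/2)| / √41 ≈ 1.02.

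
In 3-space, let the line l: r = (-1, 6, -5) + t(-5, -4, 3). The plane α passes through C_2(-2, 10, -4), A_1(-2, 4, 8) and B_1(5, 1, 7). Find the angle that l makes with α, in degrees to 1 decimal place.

35.3

C_2A_1 = (0, -6, 12), C_2B_1 = (7, -9, 11); a normal to α is C_2A_1 × C_2B_1 = (42, 84, 42).
Using C_2: α has equation 42x + 84y + 42z = 588.
sin θ = |n·v| / (|n||v|) = |-420| / (√10584 · √50) = 0.57735.
θ ≈ 35.3°.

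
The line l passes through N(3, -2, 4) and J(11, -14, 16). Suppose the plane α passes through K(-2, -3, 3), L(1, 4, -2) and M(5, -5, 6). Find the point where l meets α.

A direction vector for l is J − N = (8, -12, 12).
KL = (3, 7, -5), KM = (7, -2, 3); a normal to α is KL × KM = (11, -44, -55).
Using K: α has equation 11x - 44y - 55z = -55.
Substitute r = (3, -2, 4) + t(8, -12, 12) into the plane: -99 + (-44)t = -55, so t = -1.
Intersection: (3, -2, 4) + (-1)·(8, -12, 12) = (-5, 10, -8).

(-5, 10, -8)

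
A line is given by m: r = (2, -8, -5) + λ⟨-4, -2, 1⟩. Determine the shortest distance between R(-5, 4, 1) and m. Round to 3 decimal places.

14.975

Taking (2, -8, -5) on m with direction v = (-4, -2, 1): w = R − (2, -8, -5) = (-7, 12, 6), and w × v = (24, -17, 62).
Distance = |w × v| / |v| = √4709 / √21 ≈ 14.975.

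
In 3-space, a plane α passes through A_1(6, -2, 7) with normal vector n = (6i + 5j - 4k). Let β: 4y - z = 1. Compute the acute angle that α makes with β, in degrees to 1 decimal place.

48.4

α: n·r = n·A_1 gives 6x + 5y - 4z = -2.
cos θ = |n₁·n₂| / (|n₁||n₂|) = |24| / (√77 · √17).
θ = arccos(0.66335) ≈ 48.4°.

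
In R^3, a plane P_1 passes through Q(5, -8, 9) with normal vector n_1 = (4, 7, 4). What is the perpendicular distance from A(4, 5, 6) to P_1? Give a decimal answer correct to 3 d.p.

8.333

P_1: n_1·r = n_1·Q gives 4x + 7y + 4z = 0.
n·A − d = (4)·(4) + (7)·(5) + (4)·(6) − 0 = 75; |n| = √81.
Distance = |75| / √81 = 75/√81 ≈ 8.333.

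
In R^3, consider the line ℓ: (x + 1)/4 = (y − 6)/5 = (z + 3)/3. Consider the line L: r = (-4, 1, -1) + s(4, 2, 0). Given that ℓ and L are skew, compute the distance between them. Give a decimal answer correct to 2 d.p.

3.67

ℓ has direction (4, 5, 3) through (-1, 6, -3).
Common perpendicular direction n = (4, 5, 3) × (4, 2, 0) = (-6, 12, -12).
With w = (-4, 1, -1) − (-1, 6, -3) = (-3, -5, 2), w · n = -66.
Distance = |w · n| / |n| = |-66| / √324 ≈ 3.67.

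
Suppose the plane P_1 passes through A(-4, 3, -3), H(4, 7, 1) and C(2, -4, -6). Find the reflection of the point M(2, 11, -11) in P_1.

(-2, -1, 9)

AH = (8, 4, 4), AC = (6, -7, -3); a normal to P_1 is AH × AC = (16, 48, -80).
Using A: P_1 has equation 16x + 48y - 80z = 320.
λ = (n·M − d)/|n|² = (1440 − 320)/8960 = 1/8.
Reflection = M − 2λn = (2, 11, -11) − (1/4)·(16, 48, -80) = (-2, -1, 9).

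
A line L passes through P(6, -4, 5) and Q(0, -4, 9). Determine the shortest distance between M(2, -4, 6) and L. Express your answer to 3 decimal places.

1.387

A direction vector for L is Q − P = (-6, 0, 4).
Taking (6, -4, 5) on L with direction v = (-6, 0, 4): w = M − (6, -4, 5) = (-4, 0, 1), and w × v = (0, 10, 0).
Distance = |w × v| / |v| = √100 / √52 ≈ 1.387.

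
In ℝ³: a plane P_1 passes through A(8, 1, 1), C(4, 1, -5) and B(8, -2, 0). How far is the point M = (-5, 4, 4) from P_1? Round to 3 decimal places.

AC = (-4, 0, -6), AB = (0, -3, -1); a normal to P_1 is AC × AB = (-18, -4, 12).
Using A: P_1 has equation -18x - 4y + 12z = -136.
n·M − d = (-18)·(-5) + (-4)·(4) + (12)·(4) − (-136) = 258; |n| = √484.
Distance = |258| / √484 = 258/√484 ≈ 11.727.

11.727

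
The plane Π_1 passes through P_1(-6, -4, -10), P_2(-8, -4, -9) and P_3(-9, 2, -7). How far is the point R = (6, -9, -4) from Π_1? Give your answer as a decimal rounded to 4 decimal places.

P_1P_2 = (-2, 0, 1), P_1P_3 = (-3, 6, 3); a normal to Π_1 is P_1P_2 × P_1P_3 = (-6, 3, -12).
Using P_1: Π_1 has equation -6x + 3y - 12z = 144.
n·R − d = (-6)·(6) + (3)·(-9) + (-12)·(-4) − 144 = -159; |n| = √189.
Distance = |-159| / √189 = 159/√189 ≈ 11.5655.

11.5655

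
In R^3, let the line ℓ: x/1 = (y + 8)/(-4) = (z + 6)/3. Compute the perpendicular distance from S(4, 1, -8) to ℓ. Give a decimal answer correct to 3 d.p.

ℓ has direction (1, -4, 3) through (0, -8, -6).
Taking (0, -8, -6) on ℓ with direction v = (1, -4, 3): w = S − (0, -8, -6) = (4, 9, -2), and w × v = (19, -14, -25).
Distance = |w × v| / |v| = √1182 / √26 ≈ 6.743.

6.743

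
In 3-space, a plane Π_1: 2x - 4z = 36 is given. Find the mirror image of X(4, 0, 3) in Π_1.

(12, 0, -13)

λ = (n·X − d)/|n|² = (-4 − 36)/20 = -2.
Reflection = X − 2λn = (4, 0, 3) − (-4)·(2, 0, -4) = (12, 0, -13).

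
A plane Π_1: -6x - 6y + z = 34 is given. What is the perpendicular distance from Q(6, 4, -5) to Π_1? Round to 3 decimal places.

11.587

n·Q − d = (-6)·(6) + (-6)·(4) + (1)·(-5) − 34 = -99; |n| = √73.
Distance = |-99| / √73 = 99/√73 ≈ 11.587.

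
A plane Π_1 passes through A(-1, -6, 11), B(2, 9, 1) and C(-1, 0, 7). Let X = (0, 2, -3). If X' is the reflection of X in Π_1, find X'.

(0, 10, 9)

AB = (3, 15, -10), AC = (0, 6, -4); a normal to Π_1 is AB × AC = (0, 12, 18).
Using A: Π_1 has equation 12y + 18z = 126.
λ = (n·X − d)/|n|² = (-30 − 126)/468 = -1/3.
Reflection = X − 2λn = (0, 2, -3) − (-2/3)·(0, 12, 18) = (0, 10, 9).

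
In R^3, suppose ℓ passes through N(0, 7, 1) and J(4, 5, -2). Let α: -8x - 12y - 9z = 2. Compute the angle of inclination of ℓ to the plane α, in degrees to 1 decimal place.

12.0

A direction vector for ℓ is J − N = (4, -2, -3).
sin θ = |n·v| / (|n||v|) = |19| / (√289 · √29) = 0.20754.
θ ≈ 12.0°.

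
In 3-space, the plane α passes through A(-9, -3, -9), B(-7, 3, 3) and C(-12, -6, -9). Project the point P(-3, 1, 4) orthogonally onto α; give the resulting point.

(-6, 4, 3)

AB = (2, 6, 12), AC = (-3, -3, 0); a normal to α is AB × AC = (36, -36, 12).
Using A: α has equation 36x - 36y + 12z = -324.
Foot = P − λn with λ = (n·P − d)/|n|² = (-96 − (-324))/2736 = 1/12.
Foot = (-3, 1, 4) − (1/12)·(36, -36, 12) = (-6, 4, 3).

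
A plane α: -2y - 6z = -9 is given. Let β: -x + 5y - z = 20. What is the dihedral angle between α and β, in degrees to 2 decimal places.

cos θ = |n₁·n₂| / (|n₁||n₂|) = |-4| / (√40 · √27).
θ = arccos(0.12172) ≈ 83.01°.

83.01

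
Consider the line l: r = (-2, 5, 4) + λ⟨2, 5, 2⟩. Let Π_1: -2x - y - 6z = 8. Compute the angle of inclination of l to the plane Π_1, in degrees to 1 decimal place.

sin θ = |n·v| / (|n||v|) = |-21| / (√41 · √33) = 0.57091.
θ ≈ 34.8°.

34.8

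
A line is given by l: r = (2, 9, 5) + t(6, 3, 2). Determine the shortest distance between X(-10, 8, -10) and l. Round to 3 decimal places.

12.042

Taking (2, 9, 5) on l with direction v = (6, 3, 2): w = X − (2, 9, 5) = (-12, -1, -15), and w × v = (43, -66, -30).
Distance = |w × v| / |v| = √7105 / √49 ≈ 12.042.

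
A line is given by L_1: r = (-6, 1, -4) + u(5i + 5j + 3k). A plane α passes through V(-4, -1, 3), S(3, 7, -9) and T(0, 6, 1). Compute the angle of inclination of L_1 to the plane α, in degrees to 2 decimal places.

21.67

VS = (7, 8, -12), VT = (4, 7, -2); a normal to α is VS × VT = (68, -34, 17).
Using V: α has equation 68x - 34y + 17z = -187.
sin θ = |n·v| / (|n||v|) = |221| / (√6069 · √59) = 0.36932.
θ ≈ 21.67°.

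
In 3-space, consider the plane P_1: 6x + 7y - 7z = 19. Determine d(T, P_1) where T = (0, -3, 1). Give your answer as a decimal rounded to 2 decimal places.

n·T − d = (6)·(0) + (7)·(-3) + (-7)·(1) − 19 = -47; |n| = √134.
Distance = |-47| / √134 = 47/√134 ≈ 4.06.

4.06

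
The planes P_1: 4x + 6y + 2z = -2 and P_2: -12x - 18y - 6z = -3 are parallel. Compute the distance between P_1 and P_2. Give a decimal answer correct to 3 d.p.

0.401

Rescale P_2 by 1/(-3): 4x + 6y + 2z = 1. Then distance = |-2 − 1| / √56 ≈ 0.401.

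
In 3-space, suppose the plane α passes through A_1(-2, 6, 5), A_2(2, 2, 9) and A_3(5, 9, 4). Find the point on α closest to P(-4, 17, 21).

(-1, 5, 6)

A_1A_2 = (4, -4, 4), A_1A_3 = (7, 3, -1); a normal to α is A_1A_2 × A_1A_3 = (-8, 32, 40).
Using A_1: α has equation -8x + 32y + 40z = 408.
Foot = P − λn with λ = (n·P − d)/|n|² = (1416 − 408)/2688 = 3/8.
Foot = (-4, 17, 21) − (3/8)·(-8, 32, 40) = (-1, 5, 6).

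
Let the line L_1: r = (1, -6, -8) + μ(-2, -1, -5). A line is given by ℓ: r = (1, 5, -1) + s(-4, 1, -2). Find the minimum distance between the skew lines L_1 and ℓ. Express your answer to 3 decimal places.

7.257

Common perpendicular direction n = (-2, -1, -5) × (-4, 1, -2) = (7, 16, -6).
With w = (1, 5, -1) − (1, -6, -8) = (0, 11, 7), w · n = 134.
Distance = |w · n| / |n| = |134| / √341 ≈ 7.257.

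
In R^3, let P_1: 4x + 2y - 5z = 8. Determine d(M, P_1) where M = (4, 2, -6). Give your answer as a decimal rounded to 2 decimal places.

n·M − d = (4)·(4) + (2)·(2) + (-5)·(-6) − 8 = 42; |n| = √45.
Distance = |42| / √45 = 42/√45 ≈ 6.26.

6.26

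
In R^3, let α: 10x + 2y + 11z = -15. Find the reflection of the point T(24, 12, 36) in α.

(-36, 0, -30)

λ = (n·T − d)/|n|² = (660 − (-15))/225 = 3.
Reflection = T − 2λn = (24, 12, 36) − 6·(10, 2, 11) = (-36, 0, -30).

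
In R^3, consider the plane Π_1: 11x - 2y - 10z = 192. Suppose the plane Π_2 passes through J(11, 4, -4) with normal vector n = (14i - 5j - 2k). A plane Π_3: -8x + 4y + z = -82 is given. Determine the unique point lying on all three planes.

(8, -2, -10)

Π_2: n·r = n·J gives 14x - 5y - 2z = 142.
Solving the 3×3 linear system 11x - 2y - 10z = 192, 14x - 5y - 2z = 142, -8x + 4y + z = -82 (e.g. by elimination or Cramer's rule, determinant = -131) gives (8, -2, -10).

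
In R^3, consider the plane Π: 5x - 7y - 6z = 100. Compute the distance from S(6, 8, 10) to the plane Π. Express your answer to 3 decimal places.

n·S − d = (5)·(6) + (-7)·(8) + (-6)·(10) − 100 = -186; |n| = √110.
Distance = |-186| / √110 = 186/√110 ≈ 17.734.

17.734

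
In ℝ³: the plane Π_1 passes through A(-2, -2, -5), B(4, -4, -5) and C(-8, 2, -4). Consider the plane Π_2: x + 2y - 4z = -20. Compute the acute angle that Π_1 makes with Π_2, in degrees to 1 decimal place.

AB = (6, -2, 0), AC = (-6, 4, 1); a normal to Π_1 is AB × AC = (-2, -6, 12).
Using A: Π_1 has equation -2x - 6y + 12z = -44.
cos θ = |n₁·n₂| / (|n₁||n₂|) = |-62| / (√184 · √21).
θ = arccos(0.99741) ≈ 4.1°.

4.1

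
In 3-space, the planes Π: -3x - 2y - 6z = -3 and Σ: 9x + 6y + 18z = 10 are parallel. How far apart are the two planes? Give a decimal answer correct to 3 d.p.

Rescale Σ by 1/(-3): -3x - 2y - 6z = -10/3. Then distance = |-3 − (-10/3)| / √49 ≈ 0.048.

0.048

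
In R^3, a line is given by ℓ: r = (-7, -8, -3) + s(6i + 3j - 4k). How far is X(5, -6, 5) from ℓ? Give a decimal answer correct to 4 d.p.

Taking (-7, -8, -3) on ℓ with direction v = (6, 3, -4): w = X − (-7, -8, -3) = (12, 2, 8), and w × v = (-32, 96, 24).
Distance = |w × v| / |v| = √10816 / √61 ≈ 13.3158.

13.3158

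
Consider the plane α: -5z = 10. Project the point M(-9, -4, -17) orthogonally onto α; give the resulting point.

Foot = M − λn with λ = (n·M − d)/|n|² = (85 − 10)/25 = 3.
Foot = (-9, -4, -17) − 3·(0, 0, -5) = (-9, -4, -2).

(-9, -4, -2)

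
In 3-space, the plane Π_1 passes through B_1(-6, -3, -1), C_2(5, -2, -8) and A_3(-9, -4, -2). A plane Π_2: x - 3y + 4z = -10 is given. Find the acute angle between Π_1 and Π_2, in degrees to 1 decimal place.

38.2

B_1C_2 = (11, 1, -7), B_1A_3 = (-3, -1, -1); a normal to Π_1 is B_1C_2 × B_1A_3 = (-8, 32, -8).
Using B_1: Π_1 has equation -8x + 32y - 8z = -40.
cos θ = |n₁·n₂| / (|n₁||n₂|) = |-136| / (√1152 · √26).
θ = arccos(0.78583) ≈ 38.2°.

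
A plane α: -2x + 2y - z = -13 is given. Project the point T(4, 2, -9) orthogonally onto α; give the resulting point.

(8, -2, -7)

Foot = T − λn with λ = (n·T − d)/|n|² = (5 − (-13))/9 = 2.
Foot = (4, 2, -9) − 2·(-2, 2, -1) = (8, -2, -7).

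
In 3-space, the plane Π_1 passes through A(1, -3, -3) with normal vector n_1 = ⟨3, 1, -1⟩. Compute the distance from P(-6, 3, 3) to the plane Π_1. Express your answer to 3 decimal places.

6.332

Π_1: n_1·r = n_1·A gives 3x + y - z = 3.
n·P − d = (3)·(-6) + (1)·(3) + (-1)·(3) − 3 = -21; |n| = √11.
Distance = |-21| / √11 = 21/√11 ≈ 6.332.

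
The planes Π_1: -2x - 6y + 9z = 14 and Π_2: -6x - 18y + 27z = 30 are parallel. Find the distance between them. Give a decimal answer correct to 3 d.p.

Rescale Π_2 by 1/3: -2x - 6y + 9z = 10. Then distance = |14 − 10| / √121 ≈ 0.364.

0.364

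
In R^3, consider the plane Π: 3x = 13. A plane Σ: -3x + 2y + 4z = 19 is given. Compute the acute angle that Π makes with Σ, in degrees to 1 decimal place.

cos θ = |n₁·n₂| / (|n₁||n₂|) = |-9| / (√9 · √29).
θ = arccos(0.55709) ≈ 56.1°.

56.1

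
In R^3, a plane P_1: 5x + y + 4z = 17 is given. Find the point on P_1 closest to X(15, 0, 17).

(0, -3, 5)

Foot = X − λn with λ = (n·X − d)/|n|² = (143 − 17)/42 = 3.
Foot = (15, 0, 17) − 3·(5, 1, 4) = (0, -3, 5).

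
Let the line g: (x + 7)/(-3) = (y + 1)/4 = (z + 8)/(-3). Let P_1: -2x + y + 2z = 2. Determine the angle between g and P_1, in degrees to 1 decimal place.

g has direction (-3, 4, -3) through (-7, -1, -8).
sin θ = |n·v| / (|n||v|) = |4| / (√9 · √34) = 0.22866.
θ ≈ 13.2°.

13.2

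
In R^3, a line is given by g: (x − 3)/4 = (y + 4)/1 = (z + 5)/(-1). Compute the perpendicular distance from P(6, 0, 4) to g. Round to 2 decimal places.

10.16

g has direction (4, 1, -1) through (3, -4, -5).
Taking (3, -4, -5) on g with direction v = (4, 1, -1): w = P − (3, -4, -5) = (3, 4, 9), and w × v = (-13, 39, -13).
Distance = |w × v| / |v| = √1859 / √18 ≈ 10.16.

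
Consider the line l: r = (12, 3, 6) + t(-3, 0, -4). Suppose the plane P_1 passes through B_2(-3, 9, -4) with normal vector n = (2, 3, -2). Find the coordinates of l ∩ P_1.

(0, 3, -10)

P_1: n·r = n·B_2 gives 2x + 3y - 2z = 29.
Substitute r = (12, 3, 6) + t(-3, 0, -4) into the plane: 21 + 2t = 29, so t = 4.
Intersection: (12, 3, 6) + 4·(-3, 0, -4) = (0, 3, -10).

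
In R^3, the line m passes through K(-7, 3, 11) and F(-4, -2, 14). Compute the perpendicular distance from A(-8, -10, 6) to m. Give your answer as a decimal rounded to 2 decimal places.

A direction vector for m is F − K = (3, -5, 3).
Taking (-7, 3, 11) on m with direction v = (3, -5, 3): w = A − (-7, 3, 11) = (-1, -13, -5), and w × v = (-64, -12, 44).
Distance = |w × v| / |v| = √6176 / √43 ≈ 11.98.

11.98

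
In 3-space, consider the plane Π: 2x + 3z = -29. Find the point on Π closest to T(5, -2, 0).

Foot = T − λn with λ = (n·T − d)/|n|² = (10 − (-29))/13 = 3.
Foot = (5, -2, 0) − 3·(2, 0, 3) = (-1, -2, -9).

(-1, -2, -9)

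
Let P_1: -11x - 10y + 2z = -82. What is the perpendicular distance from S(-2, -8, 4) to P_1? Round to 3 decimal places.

12.800

n·S − d = (-11)·(-2) + (-10)·(-8) + (2)·(4) − (-82) = 192; |n| = √225.
Distance = |192| / √225 = 192/√225 ≈ 12.800.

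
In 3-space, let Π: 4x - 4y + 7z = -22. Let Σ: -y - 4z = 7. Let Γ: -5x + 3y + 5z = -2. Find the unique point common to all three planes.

(-1, 1, -2)

Solving the 3×3 linear system 4x - 4y + 7z = -22, -y - 4z = 7, -5x + 3y + 5z = -2 (e.g. by elimination or Cramer's rule, determinant = -87) gives (-1, 1, -2).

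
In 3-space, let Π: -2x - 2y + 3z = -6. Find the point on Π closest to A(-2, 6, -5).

(-4, 4, -2)

Foot = A − λn with λ = (n·A − d)/|n|² = (-23 − (-6))/17 = -1.
Foot = (-2, 6, -5) − (-1)·(-2, -2, 3) = (-4, 4, -2).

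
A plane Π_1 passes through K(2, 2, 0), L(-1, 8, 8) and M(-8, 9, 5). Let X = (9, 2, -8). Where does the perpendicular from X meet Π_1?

(7, -3, -5)

KL = (-3, 6, 8), KM = (-10, 7, 5); a normal to Π_1 is KL × KM = (-26, -65, 39).
Using K: Π_1 has equation -26x - 65y + 39z = -182.
Foot = X − λn with λ = (n·X − d)/|n|² = (-676 − (-182))/6422 = -1/13.
Foot = (9, 2, -8) − (-1/13)·(-26, -65, 39) = (7, -3, -5).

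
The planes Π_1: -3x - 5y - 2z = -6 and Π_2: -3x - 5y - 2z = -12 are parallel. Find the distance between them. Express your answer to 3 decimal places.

Same normal n = (-3, -5, -2) with |n| = √38; distance = |-6 − (-12)| / |n| = 6/√38 ≈ 0.973.

0.973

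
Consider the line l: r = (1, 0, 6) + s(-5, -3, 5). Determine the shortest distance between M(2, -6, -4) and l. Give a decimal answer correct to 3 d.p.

10.668

Taking (1, 0, 6) on l with direction v = (-5, -3, 5): w = M − (1, 0, 6) = (1, -6, -10), and w × v = (-60, 45, -33).
Distance = |w × v| / |v| = √6714 / √59 ≈ 10.668.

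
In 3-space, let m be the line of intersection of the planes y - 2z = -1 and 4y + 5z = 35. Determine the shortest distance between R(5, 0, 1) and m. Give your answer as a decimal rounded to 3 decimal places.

Direction of m: (0, 1, -2) × (0, 4, 5) = (13, 0, 0).
A point on m: solving the two plane equations with x = -7 gives (-7, 5, 3).
Taking (-7, 5, 3) on m with direction v = (13, 0, 0): w = R − (-7, 5, 3) = (12, -5, -2), and w × v = (0, -26, 65).
Distance = |w × v| / |v| = √4901 / √169 ≈ 5.385.

5.385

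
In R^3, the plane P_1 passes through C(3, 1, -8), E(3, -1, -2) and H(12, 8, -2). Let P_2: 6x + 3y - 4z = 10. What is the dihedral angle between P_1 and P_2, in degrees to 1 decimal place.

CE = (0, -2, 6), CH = (9, 7, 6); a normal to P_1 is CE × CH = (-54, 54, 18).
Using C: P_1 has equation -54x + 54y + 18z = -252.
cos θ = |n₁·n₂| / (|n₁||n₂|) = |-234| / (√6156 · √61).
θ = arccos(0.38186) ≈ 67.6°.

67.6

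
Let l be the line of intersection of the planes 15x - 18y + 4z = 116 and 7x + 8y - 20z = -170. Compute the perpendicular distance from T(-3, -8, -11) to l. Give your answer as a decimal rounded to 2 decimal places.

13.47

Direction of l: (15, -18, 4) × (7, 8, -20) = (328, 328, 246).
A point on l: solving the two plane equations with x = 6 gives (6, 1, 11).
Taking (6, 1, 11) on l with direction v = (328, 328, 246): w = T − (6, 1, 11) = (-9, -9, -22), and w × v = (5002, -5002, 0).
Distance = |w × v| / |v| = √50040008 / √275684 ≈ 13.47.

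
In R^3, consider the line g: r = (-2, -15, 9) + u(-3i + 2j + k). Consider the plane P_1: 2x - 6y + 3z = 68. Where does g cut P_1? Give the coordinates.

(-11, -9, 12)

Substitute r = (-2, -15, 9) + t(-3, 2, 1) into the plane: 113 + (-15)t = 68, so t = 3.
Intersection: (-2, -15, 9) + 3·(-3, 2, 1) = (-11, -9, 12).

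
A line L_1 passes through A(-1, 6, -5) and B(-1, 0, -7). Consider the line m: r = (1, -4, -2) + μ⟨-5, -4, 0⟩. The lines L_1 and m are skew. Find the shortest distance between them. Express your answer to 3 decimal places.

A direction vector for L_1 is B − A = (0, -6, -2).
Common perpendicular direction n = (0, -6, -2) × (-5, -4, 0) = (-8, 10, -30).
With w = (1, -4, -2) − (-1, 6, -5) = (2, -10, 3), w · n = -206.
Distance = |w · n| / |n| = |-206| / √1064 ≈ 6.315.

6.315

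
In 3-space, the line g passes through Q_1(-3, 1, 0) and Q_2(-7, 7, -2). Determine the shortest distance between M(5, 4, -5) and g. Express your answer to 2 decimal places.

A direction vector for g is Q_2 − Q_1 = (-4, 6, -2).
Taking (-3, 1, 0) on g with direction v = (-4, 6, -2): w = M − (-3, 1, 0) = (8, 3, -5), and w × v = (24, 36, 60).
Distance = |w × v| / |v| = √5472 / √56 ≈ 9.89.

9.89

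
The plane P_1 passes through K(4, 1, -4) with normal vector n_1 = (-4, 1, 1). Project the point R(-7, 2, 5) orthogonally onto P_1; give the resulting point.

P_1: n_1·r = n_1·K gives -4x + y + z = -19.
Foot = R − λn with λ = (n·R − d)/|n|² = (35 − (-19))/18 = 3.
Foot = (-7, 2, 5) − 3·(-4, 1, 1) = (5, -1, 2).

(5, -1, 2)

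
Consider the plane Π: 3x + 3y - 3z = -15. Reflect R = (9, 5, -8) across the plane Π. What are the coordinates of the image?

λ = (n·R − d)/|n|² = (66 − (-15))/27 = 3.
Reflection = R − 2λn = (9, 5, -8) − 6·(3, 3, -3) = (-9, -13, 10).

(-9, -13, 10)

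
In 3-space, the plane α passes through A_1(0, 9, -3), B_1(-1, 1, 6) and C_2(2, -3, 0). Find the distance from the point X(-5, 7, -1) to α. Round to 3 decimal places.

A_1B_1 = (-1, -8, 9), A_1C_2 = (2, -12, 3); a normal to α is A_1B_1 × A_1C_2 = (84, 21, 28).
Using A_1: α has equation 84x + 21y + 28z = 105.
n·X − d = (84)·(-5) + (21)·(7) + (28)·(-1) − 105 = -406; |n| = √8281.
Distance = |-406| / √8281 = 406/√8281 ≈ 4.462.

4.462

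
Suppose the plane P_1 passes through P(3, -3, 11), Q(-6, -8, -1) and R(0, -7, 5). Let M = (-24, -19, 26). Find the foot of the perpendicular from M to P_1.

(-6, -1, 5)

PQ = (-9, -5, -12), PR = (-3, -4, -6); a normal to P_1 is PQ × PR = (-18, -18, 21).
Using P: P_1 has equation -18x - 18y + 21z = 231.
Foot = M − λn with λ = (n·M − d)/|n|² = (1320 − 231)/1089 = 1.
Foot = (-24, -19, 26) − 1·(-18, -18, 21) = (-6, -1, 5).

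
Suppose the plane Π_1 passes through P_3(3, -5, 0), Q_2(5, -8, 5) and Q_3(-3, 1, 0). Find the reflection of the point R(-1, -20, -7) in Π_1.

(19, 0, -3)

P_3Q_2 = (2, -3, 5), P_3Q_3 = (-6, 6, 0); a normal to Π_1 is P_3Q_2 × P_3Q_3 = (-30, -30, -6).
Using P_3: Π_1 has equation -30x - 30y - 6z = 60.
λ = (n·R − d)/|n|² = (672 − 60)/1836 = 1/3.
Reflection = R − 2λn = (-1, -20, -7) − (2/3)·(-30, -30, -6) = (19, 0, -3).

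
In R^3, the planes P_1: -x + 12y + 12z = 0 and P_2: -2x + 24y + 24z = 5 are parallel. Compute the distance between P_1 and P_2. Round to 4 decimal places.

0.1471

Rescale P_2 by 1/2: -x + 12y + 12z = 5/2. Then distance = |0 − (5/2)| / √289 ≈ 0.1471.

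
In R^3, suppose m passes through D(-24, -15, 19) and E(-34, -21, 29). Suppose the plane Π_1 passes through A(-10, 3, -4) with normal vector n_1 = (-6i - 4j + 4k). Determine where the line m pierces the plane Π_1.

A direction vector for m is E − D = (-10, -6, 10).
Π_1: n_1·r = n_1·A gives -6x - 4y + 4z = 32.
Substitute r = (-24, -15, 19) + t(-10, -6, 10) into the plane: 280 + 124t = 32, so t = -2.
Intersection: (-24, -15, 19) + (-2)·(-10, -6, 10) = (-4, -3, -1).

(-4, -3, -1)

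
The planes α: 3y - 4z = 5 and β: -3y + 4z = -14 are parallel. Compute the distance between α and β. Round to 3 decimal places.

1.800

Rescale β by 1/(-1): 3y - 4z = 14. Then distance = |5 − 14| / √25 ≈ 1.800.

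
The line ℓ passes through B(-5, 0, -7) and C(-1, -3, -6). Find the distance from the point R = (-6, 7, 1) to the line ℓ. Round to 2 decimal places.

10.14

A direction vector for ℓ is C − B = (4, -3, 1).
Taking (-5, 0, -7) on ℓ with direction v = (4, -3, 1): w = R − (-5, 0, -7) = (-1, 7, 8), and w × v = (31, 33, -25).
Distance = |w × v| / |v| = √2675 / √26 ≈ 10.14.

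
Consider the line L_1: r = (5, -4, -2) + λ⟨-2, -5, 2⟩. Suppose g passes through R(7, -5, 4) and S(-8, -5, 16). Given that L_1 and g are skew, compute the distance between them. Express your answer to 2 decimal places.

5.86

A direction vector for g is S − R = (-15, 0, 12).
Common perpendicular direction n = (-2, -5, 2) × (-15, 0, 12) = (-60, -6, -75).
With w = (7, -5, 4) − (5, -4, -2) = (2, -1, 6), w · n = -564.
Distance = |w · n| / |n| = |-564| / √9261 ≈ 5.86.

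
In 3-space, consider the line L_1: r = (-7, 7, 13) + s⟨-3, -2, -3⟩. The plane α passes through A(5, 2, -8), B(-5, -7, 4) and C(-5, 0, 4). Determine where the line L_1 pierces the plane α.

(-10, 5, 10)

AB = (-10, -9, 12), AC = (-10, -2, 12); a normal to α is AB × AC = (-84, 0, -70).
Using A: α has equation -84x - 70z = 140.
Substitute r = (-7, 7, 13) + t(-3, -2, -3) into the plane: -322 + 462t = 140, so t = 1.
Intersection: (-7, 7, 13) + 1·(-3, -2, -3) = (-10, 5, 10).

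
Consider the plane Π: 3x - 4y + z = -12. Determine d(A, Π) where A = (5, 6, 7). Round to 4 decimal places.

1.9612

n·A − d = (3)·(5) + (-4)·(6) + (1)·(7) − (-12) = 10; |n| = √26.
Distance = |10| / √26 = 10/√26 ≈ 1.9612.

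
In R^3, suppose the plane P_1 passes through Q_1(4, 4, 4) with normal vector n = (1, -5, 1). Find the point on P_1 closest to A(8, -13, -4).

P_1: n·r = n·Q_1 gives x - 5y + z = -12.
Foot = A − λn with λ = (n·A − d)/|n|² = (69 − (-12))/27 = 3.
Foot = (8, -13, -4) − 3·(1, -5, 1) = (5, 2, -7).

(5, 2, -7)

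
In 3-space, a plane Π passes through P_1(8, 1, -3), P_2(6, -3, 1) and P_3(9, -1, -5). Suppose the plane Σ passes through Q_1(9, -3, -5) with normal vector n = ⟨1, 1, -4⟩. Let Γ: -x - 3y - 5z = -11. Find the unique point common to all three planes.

(8, 6, -3)

P_1P_2 = (-2, -4, 4), P_1P_3 = (1, -2, -2); a normal to Π is P_1P_2 × P_1P_3 = (16, 0, 8).
Using P_1: Π has equation 16x + 8z = 104.
Σ: n·r = n·Q_1 gives x + y - 4z = 26.
Solving the 3×3 linear system 16x + 8z = 104, x + y - 4z = 26, -x - 3y - 5z = -11 (e.g. by elimination or Cramer's rule, determinant = -288) gives (8, 6, -3).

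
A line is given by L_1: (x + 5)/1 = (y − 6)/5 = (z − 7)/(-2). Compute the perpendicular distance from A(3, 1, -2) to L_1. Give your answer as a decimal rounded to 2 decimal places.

L_1 has direction (1, 5, -2) through (-5, 6, 7).
Taking (-5, 6, 7) on L_1 with direction v = (1, 5, -2): w = A − (-5, 6, 7) = (8, -5, -9), and w × v = (55, 7, 45).
Distance = |w × v| / |v| = √5099 / √30 ≈ 13.04.

13.04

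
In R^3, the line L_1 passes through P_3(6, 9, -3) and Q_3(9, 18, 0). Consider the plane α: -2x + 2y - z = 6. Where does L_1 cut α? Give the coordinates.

A direction vector for L_1 is Q_3 − P_3 = (3, 9, 3).
Substitute r = (6, 9, -3) + t(3, 9, 3) into the plane: 9 + 9t = 6, so t = -1/3.
Intersection: (6, 9, -3) + (-1/3)·(3, 9, 3) = (5, 6, -4).

(5, 6, -4)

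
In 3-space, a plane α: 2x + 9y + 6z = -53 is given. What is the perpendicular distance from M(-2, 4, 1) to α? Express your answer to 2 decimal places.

n·M − d = (2)·(-2) + (9)·(4) + (6)·(1) − (-53) = 91; |n| = √121.
Distance = |91| / √121 = 91/√121 ≈ 8.27.

8.27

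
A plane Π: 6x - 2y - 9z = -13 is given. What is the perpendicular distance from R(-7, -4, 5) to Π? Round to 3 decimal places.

6.000

n·R − d = (6)·(-7) + (-2)·(-4) + (-9)·(5) − (-13) = -66; |n| = √121.
Distance = |-66| / √121 = 66/√121 ≈ 6.000.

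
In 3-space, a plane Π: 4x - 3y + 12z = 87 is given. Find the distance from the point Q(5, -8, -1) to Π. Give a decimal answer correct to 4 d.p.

n·Q − d = (4)·(5) + (-3)·(-8) + (12)·(-1) − 87 = -55; |n| = √169.
Distance = |-55| / √169 = 55/√169 ≈ 4.2308.

4.2308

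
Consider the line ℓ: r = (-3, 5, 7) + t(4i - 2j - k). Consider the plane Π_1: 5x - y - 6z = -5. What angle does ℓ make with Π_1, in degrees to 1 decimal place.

50.9

sin θ = |n·v| / (|n||v|) = |28| / (√62 · √21) = 0.77598.
θ ≈ 50.9°.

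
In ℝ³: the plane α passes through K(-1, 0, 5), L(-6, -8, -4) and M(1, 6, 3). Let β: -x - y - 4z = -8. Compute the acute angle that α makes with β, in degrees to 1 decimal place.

KL = (-5, -8, -9), KM = (2, 6, -2); a normal to α is KL × KM = (70, -28, -14).
Using K: α has equation 70x - 28y - 14z = -140.
cos θ = |n₁·n₂| / (|n₁||n₂|) = |14| / (√5880 · √18).
θ = arccos(0.04303) ≈ 87.5°.

87.5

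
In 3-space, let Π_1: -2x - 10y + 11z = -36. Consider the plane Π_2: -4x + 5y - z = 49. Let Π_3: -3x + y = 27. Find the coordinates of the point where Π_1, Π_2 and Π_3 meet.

(-8, 3, -2)

Solving the 3×3 linear system -2x - 10y + 11z = -36, -4x + 5y - z = 49, -3x + y = 27 (e.g. by elimination or Cramer's rule, determinant = 89) gives (-8, 3, -2).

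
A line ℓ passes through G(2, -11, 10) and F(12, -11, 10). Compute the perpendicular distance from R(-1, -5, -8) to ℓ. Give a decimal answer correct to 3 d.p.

18.974

A direction vector for ℓ is F − G = (10, 0, 0).
Taking (2, -11, 10) on ℓ with direction v = (10, 0, 0): w = R − (2, -11, 10) = (-3, 6, -18), and w × v = (0, -180, -60).
Distance = |w × v| / |v| = √36000 / √100 ≈ 18.974.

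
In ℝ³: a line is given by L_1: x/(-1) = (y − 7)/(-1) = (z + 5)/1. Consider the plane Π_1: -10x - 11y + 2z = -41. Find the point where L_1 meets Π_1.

(-2, 5, -3)

L_1 has direction (-1, -1, 1) through (0, 7, -5).
Substitute r = (0, 7, -5) + t(-1, -1, 1) into the plane: -87 + 23t = -41, so t = 2.
Intersection: (0, 7, -5) + 2·(-1, -1, 1) = (-2, 5, -3).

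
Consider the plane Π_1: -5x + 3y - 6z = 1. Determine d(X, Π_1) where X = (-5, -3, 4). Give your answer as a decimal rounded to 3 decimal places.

1.076

n·X − d = (-5)·(-5) + (3)·(-3) + (-6)·(4) − 1 = -9; |n| = √70.
Distance = |-9| / √70 = 9/√70 ≈ 1.076.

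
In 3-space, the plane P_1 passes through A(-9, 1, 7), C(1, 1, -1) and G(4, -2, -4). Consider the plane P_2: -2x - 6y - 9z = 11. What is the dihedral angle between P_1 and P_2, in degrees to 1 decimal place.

AC = (10, 0, -8), AG = (13, -3, -11); a normal to P_1 is AC × AG = (-24, 6, -30).
Using A: P_1 has equation -24x + 6y - 30z = 12.
cos θ = |n₁·n₂| / (|n₁||n₂|) = |282| / (√1512 · √121).
θ = arccos(0.65930) ≈ 48.8°.

48.8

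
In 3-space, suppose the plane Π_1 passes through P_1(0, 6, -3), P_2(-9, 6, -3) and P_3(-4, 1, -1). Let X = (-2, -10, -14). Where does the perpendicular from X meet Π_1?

P_1P_2 = (-9, 0, 0), P_1P_3 = (-4, -5, 2); a normal to Π_1 is P_1P_2 × P_1P_3 = (0, 18, 45).
Using P_1: Π_1 has equation 18y + 45z = -27.
Foot = X − λn with λ = (n·X − d)/|n|² = (-810 − (-27))/2349 = -1/3.
Foot = (-2, -10, -14) − (-1/3)·(0, 18, 45) = (-2, -4, 1).

(-2, -4, 1)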